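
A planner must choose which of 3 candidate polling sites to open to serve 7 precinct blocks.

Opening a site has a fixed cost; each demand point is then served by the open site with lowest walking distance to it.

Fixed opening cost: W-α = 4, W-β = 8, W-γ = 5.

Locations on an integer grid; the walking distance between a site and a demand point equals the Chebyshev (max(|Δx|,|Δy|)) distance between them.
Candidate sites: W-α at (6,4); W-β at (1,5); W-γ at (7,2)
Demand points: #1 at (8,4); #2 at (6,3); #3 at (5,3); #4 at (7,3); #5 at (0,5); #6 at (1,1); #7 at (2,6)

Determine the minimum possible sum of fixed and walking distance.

Open {W-α, W-β}: assign each demand point to its cheapest open site.
  #1→W-α 2, #2→W-α 1, #3→W-α 1, #4→W-α 1, #5→W-β 1, #6→W-β 4, #7→W-β 1
  walking distance 11, fixed 12 → total 23.
Compare {W-α}: walking distance 20 + fixed 4 = 24.
Compare {W-β, W-γ}: walking distance 12 + fixed 13 = 25.
Compare {W-α, W-β, W-γ}: walking distance 11 + fixed 17 = 28.
All other subsets cost ≥ 24. Minimum total cost: 23.

23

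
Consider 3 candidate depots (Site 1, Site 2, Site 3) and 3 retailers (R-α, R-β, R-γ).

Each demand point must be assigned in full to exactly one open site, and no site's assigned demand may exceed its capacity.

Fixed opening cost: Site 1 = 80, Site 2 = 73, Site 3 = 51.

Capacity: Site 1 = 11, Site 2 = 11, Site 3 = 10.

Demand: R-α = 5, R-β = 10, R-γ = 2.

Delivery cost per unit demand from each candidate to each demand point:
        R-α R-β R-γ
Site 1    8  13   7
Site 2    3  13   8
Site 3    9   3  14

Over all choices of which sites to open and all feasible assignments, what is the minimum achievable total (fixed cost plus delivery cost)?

185

Open {Site 2, Site 3}; cheapest assignment that respects the capacities:
  Site 2 (cap 11, load 7): R-α, R-γ — cost 5×3 + 2×8 = 31
  Site 3 (cap 10, load 10): R-β — cost 10×3 = 30
  Shipping 61, fixed 124 → total 185.
  Any other capacity-feasible assignment to {Site 2, Site 3} ships for at least 61.
Compare {Site 1, Site 3}: its best feasible assignment gives total 215.
Compare {Site 1, Site 2, Site 3}: its best feasible assignment gives total 263.
Every other set of open sites that can feasibly serve all demand totals ≥ 215 even under its best assignment. Minimum: 185.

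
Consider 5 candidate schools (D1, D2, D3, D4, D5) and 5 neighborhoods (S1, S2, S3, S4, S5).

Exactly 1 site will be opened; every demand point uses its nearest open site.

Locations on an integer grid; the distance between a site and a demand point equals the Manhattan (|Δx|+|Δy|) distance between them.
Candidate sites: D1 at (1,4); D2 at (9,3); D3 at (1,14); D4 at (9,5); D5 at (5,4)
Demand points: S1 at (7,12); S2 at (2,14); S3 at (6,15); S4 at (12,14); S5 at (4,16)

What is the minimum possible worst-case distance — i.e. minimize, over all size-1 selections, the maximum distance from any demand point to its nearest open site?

Open {D3}.
  Farthest demand point is S4 at distance 11 (to D3); all others are ≤ 11.
With {D4} the worst case is 16.
With {D5} the worst case is 17.
No size-1 selection achieves below 11.

11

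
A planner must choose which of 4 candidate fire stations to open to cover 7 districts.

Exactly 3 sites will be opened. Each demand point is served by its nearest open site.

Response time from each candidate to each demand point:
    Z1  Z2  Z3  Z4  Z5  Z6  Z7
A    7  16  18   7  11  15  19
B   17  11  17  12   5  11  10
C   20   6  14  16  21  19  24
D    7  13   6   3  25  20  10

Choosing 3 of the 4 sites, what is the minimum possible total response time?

Open {B, C, D}.
  Z1→D 7, Z2→C 6, Z3→D 6, Z4→D 3, Z5→B 5, Z6→B 11, Z7→B 10  ⇒ total 48.
Compare {A, B, D}: total 53.
Compare {A, C, D}: total 58.
No size-3 selection does better; minimum is 48.

48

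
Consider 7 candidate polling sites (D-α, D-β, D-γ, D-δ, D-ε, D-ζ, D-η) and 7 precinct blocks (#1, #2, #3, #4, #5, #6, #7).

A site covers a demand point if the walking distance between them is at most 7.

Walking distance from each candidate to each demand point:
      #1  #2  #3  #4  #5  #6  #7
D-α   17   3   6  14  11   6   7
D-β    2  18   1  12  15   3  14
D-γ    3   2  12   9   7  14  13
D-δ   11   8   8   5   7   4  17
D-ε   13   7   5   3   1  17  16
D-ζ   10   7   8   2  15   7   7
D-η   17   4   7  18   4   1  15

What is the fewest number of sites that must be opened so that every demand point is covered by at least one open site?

Coverage sets (demand points within 7 of each site):
  D-α: {#2, #3, #6, #7}
  D-β: {#1, #3, #6}
  D-γ: {#1, #2, #5}
  D-δ: {#4, #5, #6}
  D-ε: {#2, #3, #4, #5}
  D-ζ: {#2, #4, #6, #7}
  D-η: {#2, #3, #5, #6}
No 2 sites suffice: every size-2 union leaves at least one demand point uncovered.
But {D-α, D-β, D-δ} covers everything, so the minimum is 3.

3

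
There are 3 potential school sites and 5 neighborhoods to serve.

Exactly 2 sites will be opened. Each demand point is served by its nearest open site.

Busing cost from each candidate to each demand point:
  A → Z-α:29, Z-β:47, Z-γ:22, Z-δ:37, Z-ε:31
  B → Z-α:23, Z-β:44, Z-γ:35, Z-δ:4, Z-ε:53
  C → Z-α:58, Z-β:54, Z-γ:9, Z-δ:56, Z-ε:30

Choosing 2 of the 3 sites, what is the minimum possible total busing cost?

Open {B, C}.
  Z-α→B 23, Z-β→B 44, Z-γ→C 9, Z-δ→B 4, Z-ε→C 30  ⇒ total 110.
Compare {A, B}: total 124.
Compare {A, C}: total 152.

110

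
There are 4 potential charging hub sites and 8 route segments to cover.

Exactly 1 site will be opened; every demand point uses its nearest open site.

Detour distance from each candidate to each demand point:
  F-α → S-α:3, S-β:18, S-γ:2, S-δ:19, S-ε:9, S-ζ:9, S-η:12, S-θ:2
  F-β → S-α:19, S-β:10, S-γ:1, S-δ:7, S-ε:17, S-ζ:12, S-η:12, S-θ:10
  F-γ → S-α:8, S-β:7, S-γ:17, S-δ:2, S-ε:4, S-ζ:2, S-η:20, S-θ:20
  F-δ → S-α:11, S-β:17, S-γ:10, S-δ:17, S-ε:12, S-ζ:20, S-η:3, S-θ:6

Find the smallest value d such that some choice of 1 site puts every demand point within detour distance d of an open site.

Open {F-α}.
  Farthest demand point is S-δ at detour distance 19 (to F-α); all others are ≤ 19.
With {F-β} the worst case is 19.
With {F-γ} the worst case is 20.
No size-1 selection achieves below 19.

19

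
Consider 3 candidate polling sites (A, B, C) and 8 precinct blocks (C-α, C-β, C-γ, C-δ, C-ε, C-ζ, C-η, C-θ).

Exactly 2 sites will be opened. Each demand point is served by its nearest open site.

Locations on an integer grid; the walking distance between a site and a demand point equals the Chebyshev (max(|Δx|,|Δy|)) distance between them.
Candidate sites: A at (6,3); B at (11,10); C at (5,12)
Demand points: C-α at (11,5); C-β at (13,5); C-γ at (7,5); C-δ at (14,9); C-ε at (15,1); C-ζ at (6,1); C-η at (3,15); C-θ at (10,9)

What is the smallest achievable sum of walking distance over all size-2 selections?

35

Open {A, B}.
  C-α→A 5, C-β→B 5, C-γ→A 2, C-δ→B 3, C-ε→A 9, C-ζ→A 2, C-η→B 8, C-θ→B 1  ⇒ total 35.
Compare {B, C}: total 40.
Compare {A, C}: total 41.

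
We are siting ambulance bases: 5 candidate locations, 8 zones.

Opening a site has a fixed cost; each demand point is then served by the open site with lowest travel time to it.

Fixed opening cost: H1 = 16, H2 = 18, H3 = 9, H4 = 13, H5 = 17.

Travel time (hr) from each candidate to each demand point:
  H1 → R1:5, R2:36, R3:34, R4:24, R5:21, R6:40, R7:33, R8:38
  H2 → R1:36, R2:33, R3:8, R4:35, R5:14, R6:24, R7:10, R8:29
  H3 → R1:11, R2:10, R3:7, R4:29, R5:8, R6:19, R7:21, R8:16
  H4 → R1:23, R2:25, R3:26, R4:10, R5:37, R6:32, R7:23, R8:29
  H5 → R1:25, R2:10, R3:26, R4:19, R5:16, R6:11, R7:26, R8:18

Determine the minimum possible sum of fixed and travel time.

124

Open {H3, H4}: assign each demand point to its cheapest open site.
  R1→H3 11, R2→H3 10, R3→H3 7, R4→H4 10, R5→H3 8, R6→H3 19, R7→H3 21, R8→H3 16
  travel time 102, fixed 22 → total 124.
Compare {H3, H5}: travel time 103 + fixed 26 = 129.
Compare {H3}: travel time 121 + fixed 9 = 130.
Compare {H2, H3, H4}: travel time 91 + fixed 40 = 131.
All other subsets cost ≥ 129. Minimum total cost: 124.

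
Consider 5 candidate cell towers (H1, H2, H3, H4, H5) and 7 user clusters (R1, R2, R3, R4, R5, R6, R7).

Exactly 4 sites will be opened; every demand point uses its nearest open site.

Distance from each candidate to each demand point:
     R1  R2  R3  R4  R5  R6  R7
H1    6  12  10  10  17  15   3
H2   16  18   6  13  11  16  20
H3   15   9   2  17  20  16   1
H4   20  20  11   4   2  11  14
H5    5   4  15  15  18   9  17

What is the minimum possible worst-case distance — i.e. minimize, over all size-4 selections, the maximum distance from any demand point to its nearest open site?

9

Open {H1, H2, H4, H5}.
  Farthest demand point is R6 at distance 9 (to H5); all others are ≤ 9.
With {H1, H3, H4, H5} the worst case is 9.
With {H2, H3, H4, H5} the worst case is 9.
No size-4 selection achieves below 9.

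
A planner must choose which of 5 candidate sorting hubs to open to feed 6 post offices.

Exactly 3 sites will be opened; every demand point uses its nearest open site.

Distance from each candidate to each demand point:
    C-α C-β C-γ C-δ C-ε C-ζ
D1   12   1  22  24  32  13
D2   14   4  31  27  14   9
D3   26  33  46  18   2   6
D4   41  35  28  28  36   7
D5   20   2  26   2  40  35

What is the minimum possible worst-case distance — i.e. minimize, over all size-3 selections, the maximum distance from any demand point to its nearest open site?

Open {D1, D2, D3}.
  Farthest demand point is C-γ at distance 22 (to D1); all others are ≤ 22.
With {D1, D2, D5} the worst case is 22.
With {D1, D3, D4} the worst case is 22.
No size-3 selection achieves below 22.

22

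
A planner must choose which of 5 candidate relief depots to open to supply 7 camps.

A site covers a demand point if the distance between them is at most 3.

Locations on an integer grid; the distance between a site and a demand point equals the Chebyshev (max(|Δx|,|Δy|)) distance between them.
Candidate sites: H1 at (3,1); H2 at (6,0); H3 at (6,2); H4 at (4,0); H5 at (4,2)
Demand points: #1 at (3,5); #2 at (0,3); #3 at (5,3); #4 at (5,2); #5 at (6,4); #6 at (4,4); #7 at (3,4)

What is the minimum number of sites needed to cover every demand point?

2

Coverage sets (demand points within 3 of each site):
  H1: {#2, #3, #4, #5, #6, #7}
  H2: {#3, #4}
  H3: {#1, #3, #4, #5, #6, #7}
  H4: {#3, #4}
  H5: {#1, #3, #4, #5, #6, #7}
No single site covers all 7 demand points.
But {H1, H3} covers everything, so the minimum is 2.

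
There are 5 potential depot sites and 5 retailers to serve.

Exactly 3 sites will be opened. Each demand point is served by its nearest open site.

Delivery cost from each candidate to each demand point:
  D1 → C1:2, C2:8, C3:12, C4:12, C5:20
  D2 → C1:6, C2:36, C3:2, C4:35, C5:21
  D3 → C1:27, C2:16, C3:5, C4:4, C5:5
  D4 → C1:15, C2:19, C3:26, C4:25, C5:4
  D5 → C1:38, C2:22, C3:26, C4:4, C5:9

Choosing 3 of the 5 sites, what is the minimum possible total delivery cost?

21

Open {D1, D2, D3}.
  C1→D1 2, C2→D1 8, C3→D2 2, C4→D3 4, C5→D3 5  ⇒ total 21.
Compare {D1, D3, D4}: total 23.
Compare {D1, D3, D5}: total 24.
No size-3 selection does better; minimum is 21.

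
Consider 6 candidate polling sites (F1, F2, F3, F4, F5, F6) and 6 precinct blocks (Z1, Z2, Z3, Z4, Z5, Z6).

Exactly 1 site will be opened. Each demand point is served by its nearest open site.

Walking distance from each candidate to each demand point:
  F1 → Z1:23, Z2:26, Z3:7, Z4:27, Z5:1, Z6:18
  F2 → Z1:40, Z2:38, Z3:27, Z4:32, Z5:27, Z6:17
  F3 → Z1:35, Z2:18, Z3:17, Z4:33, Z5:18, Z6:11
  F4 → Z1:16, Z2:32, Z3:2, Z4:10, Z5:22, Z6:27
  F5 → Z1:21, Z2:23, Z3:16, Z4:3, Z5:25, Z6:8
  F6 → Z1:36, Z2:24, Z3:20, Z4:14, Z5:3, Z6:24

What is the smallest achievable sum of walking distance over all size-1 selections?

Open {F5}.
  Z1→F5 21, Z2→F5 23, Z3→F5 16, Z4→F5 3, Z5→F5 25, Z6→F5 8  ⇒ total 96.
Compare {F1}: total 102.
Compare {F4}: total 109.
No size-1 selection does better; minimum is 96.

96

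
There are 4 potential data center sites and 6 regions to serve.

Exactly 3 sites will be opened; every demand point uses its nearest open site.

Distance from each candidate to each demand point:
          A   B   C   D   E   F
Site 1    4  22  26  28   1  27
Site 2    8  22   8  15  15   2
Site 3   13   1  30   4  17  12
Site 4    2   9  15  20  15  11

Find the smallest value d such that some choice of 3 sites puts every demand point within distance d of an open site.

8

Open {Site 1, Site 2, Site 3}.
  Farthest demand point is C at distance 8 (to Site 2); all others are ≤ 8.
With {Site 1, Site 2, Site 4} the worst case is 15.
With {Site 1, Site 3, Site 4} the worst case is 15.
No size-3 selection achieves below 8.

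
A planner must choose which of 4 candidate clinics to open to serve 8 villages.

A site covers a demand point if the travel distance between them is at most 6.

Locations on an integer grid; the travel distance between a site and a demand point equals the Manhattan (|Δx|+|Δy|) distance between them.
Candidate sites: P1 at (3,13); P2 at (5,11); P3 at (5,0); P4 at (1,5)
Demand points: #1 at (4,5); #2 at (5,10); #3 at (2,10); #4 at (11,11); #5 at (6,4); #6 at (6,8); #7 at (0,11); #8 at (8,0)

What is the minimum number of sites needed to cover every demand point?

2

Coverage sets (demand points within 6 of each site):
  P1: {#2, #3, #7}
  P2: {#2, #3, #4, #6, #7}
  P3: {#1, #5, #8}
  P4: {#1, #3, #5}
No single site covers all 8 demand points.
But {P2, P3} covers everything, so the minimum is 2.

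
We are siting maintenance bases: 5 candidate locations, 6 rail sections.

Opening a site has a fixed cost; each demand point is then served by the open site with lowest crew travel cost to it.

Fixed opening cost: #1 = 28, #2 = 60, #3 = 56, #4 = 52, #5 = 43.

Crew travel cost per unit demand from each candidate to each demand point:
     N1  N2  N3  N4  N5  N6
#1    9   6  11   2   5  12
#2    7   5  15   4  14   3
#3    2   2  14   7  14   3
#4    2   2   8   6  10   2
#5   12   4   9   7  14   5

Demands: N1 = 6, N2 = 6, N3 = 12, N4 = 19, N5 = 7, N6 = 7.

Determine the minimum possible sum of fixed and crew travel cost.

Open {#1, #4}: assign each demand point to its cheapest open site.
  N1→#4 6×2=12, N2→#4 6×2=12, N3→#4 12×8=96, N4→#1 19×2=38, N5→#1 7×5=35, N6→#4 7×2=14
  crew travel cost 207, fixed 80 → total 287.
Compare {#1, #4, #5}: crew travel cost 207 + fixed 123 = 330.
Compare {#1, #3}: crew travel cost 250 + fixed 84 = 334.
Compare {#1, #3, #4}: crew travel cost 207 + fixed 136 = 343.
All other subsets cost ≥ 330. Minimum total cost: 287.

287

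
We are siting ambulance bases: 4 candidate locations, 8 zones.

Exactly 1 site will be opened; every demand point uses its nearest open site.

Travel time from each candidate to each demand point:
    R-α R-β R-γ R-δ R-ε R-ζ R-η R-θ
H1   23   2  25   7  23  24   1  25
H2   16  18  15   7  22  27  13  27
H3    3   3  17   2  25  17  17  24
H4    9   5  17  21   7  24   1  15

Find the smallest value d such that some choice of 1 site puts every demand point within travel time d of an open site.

24

Open {H4}.
  Farthest demand point is R-ζ at travel time 24 (to H4); all others are ≤ 24.
With {H1} the worst case is 25.
With {H3} the worst case is 25.
No size-1 selection achieves below 24.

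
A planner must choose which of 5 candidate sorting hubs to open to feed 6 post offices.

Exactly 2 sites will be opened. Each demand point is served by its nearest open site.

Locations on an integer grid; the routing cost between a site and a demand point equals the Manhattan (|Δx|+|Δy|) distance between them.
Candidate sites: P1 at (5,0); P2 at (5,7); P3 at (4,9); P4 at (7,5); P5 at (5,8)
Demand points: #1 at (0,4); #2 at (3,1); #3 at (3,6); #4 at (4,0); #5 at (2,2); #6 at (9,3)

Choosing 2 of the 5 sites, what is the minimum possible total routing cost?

Open {P1, P4}.
  #1→P4 8, #2→P1 3, #3→P4 5, #4→P1 1, #5→P1 5, #6→P4 4  ⇒ total 26.
Compare {P1, P2}: total 27.
Compare {P1, P3}: total 29.
No size-2 selection does better; minimum is 26.

26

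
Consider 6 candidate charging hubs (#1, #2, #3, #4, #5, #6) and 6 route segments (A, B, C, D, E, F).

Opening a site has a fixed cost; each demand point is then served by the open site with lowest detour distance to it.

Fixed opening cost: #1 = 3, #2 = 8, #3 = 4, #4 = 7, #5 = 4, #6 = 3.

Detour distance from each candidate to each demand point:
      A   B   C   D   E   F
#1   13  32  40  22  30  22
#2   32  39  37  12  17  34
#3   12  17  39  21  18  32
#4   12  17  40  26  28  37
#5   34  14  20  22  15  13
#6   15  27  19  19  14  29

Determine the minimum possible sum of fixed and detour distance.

101

Open {#5, #6}: assign each demand point to its cheapest open site.
  A→#6 15, B→#5 14, C→#6 19, D→#6 19, E→#6 14, F→#5 13
  detour distance 94, fixed 7 → total 101.
Compare {#1, #2, #5}: detour distance 87 + fixed 15 = 102.
Compare {#1, #5, #6}: detour distance 92 + fixed 10 = 102.
Compare {#2, #3, #5}: detour distance 86 + fixed 16 = 102.
All other subsets cost ≥ 102. Minimum total cost: 101.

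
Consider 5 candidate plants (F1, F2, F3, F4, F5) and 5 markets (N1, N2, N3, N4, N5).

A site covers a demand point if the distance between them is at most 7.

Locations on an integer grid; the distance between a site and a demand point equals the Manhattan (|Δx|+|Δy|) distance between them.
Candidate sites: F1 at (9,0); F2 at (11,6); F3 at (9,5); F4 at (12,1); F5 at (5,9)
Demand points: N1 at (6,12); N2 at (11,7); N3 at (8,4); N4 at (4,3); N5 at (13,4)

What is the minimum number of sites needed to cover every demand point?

Coverage sets (demand points within 7 of each site):
  F1: {N3}
  F2: {N2, N3, N5}
  F3: {N2, N3, N4, N5}
  F4: {N2, N3, N5}
  F5: {N1, N4}
No single site covers all 5 demand points.
But {F2, F5} covers everything, so the minimum is 2.

2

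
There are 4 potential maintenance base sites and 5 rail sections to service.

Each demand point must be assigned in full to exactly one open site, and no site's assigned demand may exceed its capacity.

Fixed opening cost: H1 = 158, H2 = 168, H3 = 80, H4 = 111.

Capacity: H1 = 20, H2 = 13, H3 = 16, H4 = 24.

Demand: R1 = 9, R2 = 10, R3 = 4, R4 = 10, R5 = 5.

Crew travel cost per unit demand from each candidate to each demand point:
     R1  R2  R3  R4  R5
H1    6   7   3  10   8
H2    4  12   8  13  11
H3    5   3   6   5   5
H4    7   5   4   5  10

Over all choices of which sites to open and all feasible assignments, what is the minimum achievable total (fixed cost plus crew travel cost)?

375

Open {H3, H4}; cheapest assignment that respects the capacities:
  H3 (cap 16, load 15): R2, R5 — cost 10×3 + 5×5 = 55
  H4 (cap 24, load 23): R1, R3, R4 — cost 9×7 + 4×4 + 10×5 = 129
  Shipping 184, fixed 191 → total 375.
  Any other capacity-feasible assignment to {H3, H4} ships for at least 184.
Compare {H1, H4}: its best feasible assignment gives total 475.
Compare {H2, H3, H4}: its best feasible assignment gives total 516.
Every other set of open sites that can feasibly serve all demand totals ≥ 475 even under its best assignment. Minimum: 375.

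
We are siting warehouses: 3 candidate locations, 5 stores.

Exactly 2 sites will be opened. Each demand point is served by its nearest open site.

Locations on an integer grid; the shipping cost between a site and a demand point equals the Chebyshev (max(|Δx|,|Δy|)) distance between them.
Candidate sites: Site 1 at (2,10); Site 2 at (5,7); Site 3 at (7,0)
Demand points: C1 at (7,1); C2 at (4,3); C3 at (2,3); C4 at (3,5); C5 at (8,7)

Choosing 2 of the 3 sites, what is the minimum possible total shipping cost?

13

Open {Site 2, Site 3}.
  C1→Site 3 1, C2→Site 3 3, C3→Site 2 4, C4→Site 2 2, C5→Site 2 3  ⇒ total 13.
Compare {Site 1, Site 2}: total 19.
Compare {Site 1, Site 3}: total 20.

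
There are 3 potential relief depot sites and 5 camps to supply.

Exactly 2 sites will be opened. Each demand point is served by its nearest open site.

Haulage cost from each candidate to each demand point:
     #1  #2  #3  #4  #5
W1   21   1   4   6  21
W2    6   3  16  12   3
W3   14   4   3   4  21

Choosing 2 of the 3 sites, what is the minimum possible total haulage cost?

19

Open {W2, W3}.
  #1→W2 6, #2→W2 3, #3→W3 3, #4→W3 4, #5→W2 3  ⇒ total 19.
Compare {W1, W2}: total 20.
Compare {W1, W3}: total 43.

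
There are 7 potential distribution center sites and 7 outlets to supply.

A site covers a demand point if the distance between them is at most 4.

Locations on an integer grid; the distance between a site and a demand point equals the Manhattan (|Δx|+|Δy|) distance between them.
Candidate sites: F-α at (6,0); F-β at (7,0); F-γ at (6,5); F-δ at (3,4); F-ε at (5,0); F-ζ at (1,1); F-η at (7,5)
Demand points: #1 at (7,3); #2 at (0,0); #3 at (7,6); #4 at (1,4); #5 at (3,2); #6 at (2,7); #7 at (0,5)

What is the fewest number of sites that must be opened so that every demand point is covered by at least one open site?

3

Coverage sets (demand points within 4 of each site):
  F-α: {#1}
  F-β: {#1}
  F-γ: {#1, #3}
  F-δ: {#4, #5, #6, #7}
  F-ε: {#5}
  F-ζ: {#2, #4, #5}
  F-η: {#1, #3}
No 2 sites suffice: every size-2 union leaves at least one demand point uncovered.
But {F-γ, F-δ, F-ζ} covers everything, so the minimum is 3.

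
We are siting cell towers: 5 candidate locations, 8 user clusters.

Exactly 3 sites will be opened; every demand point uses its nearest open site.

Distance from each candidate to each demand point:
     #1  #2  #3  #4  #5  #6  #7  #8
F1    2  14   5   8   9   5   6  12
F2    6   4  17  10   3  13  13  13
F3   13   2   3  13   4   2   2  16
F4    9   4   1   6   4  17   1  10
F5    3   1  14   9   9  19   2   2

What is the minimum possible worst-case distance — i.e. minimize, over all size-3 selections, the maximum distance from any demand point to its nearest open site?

Open {F1, F4, F5}.
  Farthest demand point is #4 at distance 6 (to F4); all others are ≤ 6.
With {F3, F4, F5} the worst case is 6.
With {F1, F2, F5} the worst case is 8.
No size-3 selection achieves below 6.

6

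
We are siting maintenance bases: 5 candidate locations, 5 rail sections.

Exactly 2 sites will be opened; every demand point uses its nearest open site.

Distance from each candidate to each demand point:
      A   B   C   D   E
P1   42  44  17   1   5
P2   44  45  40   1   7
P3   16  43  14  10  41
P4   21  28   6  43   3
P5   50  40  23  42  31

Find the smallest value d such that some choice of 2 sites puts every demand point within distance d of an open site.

28

Open {P1, P4}.
  Farthest demand point is B at distance 28 (to P4); all others are ≤ 28.
With {P2, P4} the worst case is 28.
With {P3, P4} the worst case is 28.
No size-2 selection achieves below 28.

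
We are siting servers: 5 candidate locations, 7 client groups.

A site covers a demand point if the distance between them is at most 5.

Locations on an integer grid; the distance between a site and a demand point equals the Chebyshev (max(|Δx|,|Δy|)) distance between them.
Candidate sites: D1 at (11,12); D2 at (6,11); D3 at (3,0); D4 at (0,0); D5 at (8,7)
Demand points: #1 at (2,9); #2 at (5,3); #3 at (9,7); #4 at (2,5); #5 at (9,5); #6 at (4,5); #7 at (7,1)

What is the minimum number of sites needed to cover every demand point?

3

Coverage sets (demand points within 5 of each site):
  D1: {#3}
  D2: {#1, #3}
  D3: {#2, #4, #6, #7}
  D4: {#2, #4, #6}
  D5: {#2, #3, #5, #6}
No 2 sites suffice: every size-2 union leaves at least one demand point uncovered.
But {D2, D3, D5} covers everything, so the minimum is 3.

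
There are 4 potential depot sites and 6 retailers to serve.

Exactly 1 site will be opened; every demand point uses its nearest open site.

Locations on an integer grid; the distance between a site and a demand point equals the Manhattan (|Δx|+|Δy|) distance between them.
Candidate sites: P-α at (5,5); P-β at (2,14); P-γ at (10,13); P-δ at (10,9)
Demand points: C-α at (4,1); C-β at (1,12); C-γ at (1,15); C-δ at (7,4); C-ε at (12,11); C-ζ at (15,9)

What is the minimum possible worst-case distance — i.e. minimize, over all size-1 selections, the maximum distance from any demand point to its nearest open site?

14

Open {P-α}.
  Farthest demand point is C-γ at distance 14 (to P-α); all others are ≤ 14.
With {P-δ} the worst case is 15.
With {P-β} the worst case is 18.
No size-1 selection achieves below 14.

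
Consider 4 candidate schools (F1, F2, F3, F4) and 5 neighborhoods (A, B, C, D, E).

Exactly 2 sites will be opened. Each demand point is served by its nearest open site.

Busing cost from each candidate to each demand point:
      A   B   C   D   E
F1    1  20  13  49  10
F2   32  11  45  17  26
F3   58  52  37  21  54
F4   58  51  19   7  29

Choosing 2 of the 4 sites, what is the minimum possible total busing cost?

Open {F1, F4}.
  A→F1 1, B→F1 20, C→F1 13, D→F4 7, E→F1 10  ⇒ total 51.
Compare {F1, F2}: total 52.
Compare {F1, F3}: total 65.
No size-2 selection does better; minimum is 51.

51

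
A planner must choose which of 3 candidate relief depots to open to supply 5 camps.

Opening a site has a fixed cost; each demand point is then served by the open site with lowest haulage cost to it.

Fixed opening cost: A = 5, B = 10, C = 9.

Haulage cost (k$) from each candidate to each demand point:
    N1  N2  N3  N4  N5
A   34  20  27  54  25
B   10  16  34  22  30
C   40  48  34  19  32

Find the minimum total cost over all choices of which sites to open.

115

Open {A, B}: assign each demand point to its cheapest open site.
  N1→B 10, N2→B 16, N3→A 27, N4→B 22, N5→A 25
  haulage cost 100, fixed 15 → total 115.
Compare {A, B, C}: haulage cost 97 + fixed 24 = 121.
Compare {B}: haulage cost 112 + fixed 10 = 122.
Compare {B, C}: haulage cost 109 + fixed 19 = 128.
All other subsets cost ≥ 121. Minimum total cost: 115.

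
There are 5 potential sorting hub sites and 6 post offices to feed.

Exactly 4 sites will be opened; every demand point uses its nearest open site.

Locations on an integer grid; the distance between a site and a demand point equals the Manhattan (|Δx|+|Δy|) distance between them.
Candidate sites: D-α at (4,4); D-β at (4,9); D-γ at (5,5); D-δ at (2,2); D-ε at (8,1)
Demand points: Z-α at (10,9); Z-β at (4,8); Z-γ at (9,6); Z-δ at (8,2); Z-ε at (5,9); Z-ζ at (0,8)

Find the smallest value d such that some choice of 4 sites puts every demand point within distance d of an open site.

6

Open {D-α, D-β, D-γ, D-δ}.
  Farthest demand point is Z-α at distance 6 (to D-β); all others are ≤ 6.
With {D-α, D-β, D-γ, D-ε} the worst case is 6.
With {D-α, D-β, D-δ, D-ε} the worst case is 6.
No size-4 selection achieves below 6.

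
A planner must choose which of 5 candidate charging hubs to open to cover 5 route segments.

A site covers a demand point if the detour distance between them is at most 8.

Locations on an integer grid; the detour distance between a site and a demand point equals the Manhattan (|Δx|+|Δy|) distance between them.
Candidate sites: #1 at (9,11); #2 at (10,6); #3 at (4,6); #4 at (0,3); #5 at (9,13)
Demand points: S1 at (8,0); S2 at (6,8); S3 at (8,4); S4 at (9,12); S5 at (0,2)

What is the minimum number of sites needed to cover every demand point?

2

Coverage sets (demand points within 8 of each site):
  #1: {S2, S3, S4}
  #2: {S1, S2, S3, S4}
  #3: {S2, S3, S5}
  #4: {S5}
  #5: {S2, S4}
No single site covers all 5 demand points.
But {#2, #3} covers everything, so the minimum is 2.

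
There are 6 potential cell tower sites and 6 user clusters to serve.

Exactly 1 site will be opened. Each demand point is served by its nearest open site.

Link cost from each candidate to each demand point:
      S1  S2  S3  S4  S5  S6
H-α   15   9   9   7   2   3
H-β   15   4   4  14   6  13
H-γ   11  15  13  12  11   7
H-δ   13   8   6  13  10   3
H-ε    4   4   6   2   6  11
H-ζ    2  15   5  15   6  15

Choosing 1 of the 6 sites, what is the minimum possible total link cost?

33

Open {H-ε}.
  S1→H-ε 4, S2→H-ε 4, S3→H-ε 6, S4→H-ε 2, S5→H-ε 6, S6→H-ε 11  ⇒ total 33.
Compare {H-α}: total 45.
Compare {H-δ}: total 53.
No size-1 selection does better; minimum is 33.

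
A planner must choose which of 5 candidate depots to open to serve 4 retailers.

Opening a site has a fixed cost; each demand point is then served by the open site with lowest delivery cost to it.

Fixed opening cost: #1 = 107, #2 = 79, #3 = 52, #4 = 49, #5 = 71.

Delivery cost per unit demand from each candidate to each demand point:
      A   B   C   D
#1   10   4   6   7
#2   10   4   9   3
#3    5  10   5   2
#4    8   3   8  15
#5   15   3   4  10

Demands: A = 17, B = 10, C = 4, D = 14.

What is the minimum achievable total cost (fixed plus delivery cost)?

264

Open {#3, #4}: assign each demand point to its cheapest open site.
  A→#3 17×5=85, B→#4 10×3=30, C→#3 4×5=20, D→#3 14×2=28
  delivery cost 163, fixed 101 → total 264.
Compare {#3, #5}: delivery cost 159 + fixed 123 = 282.
Compare {#3}: delivery cost 233 + fixed 52 = 285.
Compare {#2, #3}: delivery cost 173 + fixed 131 = 304.
All other subsets cost ≥ 282. Minimum total cost: 264.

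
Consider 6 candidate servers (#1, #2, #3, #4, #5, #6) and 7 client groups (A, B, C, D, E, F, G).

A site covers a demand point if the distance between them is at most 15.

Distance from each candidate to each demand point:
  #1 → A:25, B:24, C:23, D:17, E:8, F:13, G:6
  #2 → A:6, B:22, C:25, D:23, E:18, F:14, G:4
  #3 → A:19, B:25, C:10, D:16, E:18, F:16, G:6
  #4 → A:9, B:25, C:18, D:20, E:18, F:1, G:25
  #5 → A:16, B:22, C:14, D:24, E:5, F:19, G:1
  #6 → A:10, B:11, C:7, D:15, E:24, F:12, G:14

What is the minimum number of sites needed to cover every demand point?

Coverage sets (demand points within 15 of each site):
  #1: {E, F, G}
  #2: {A, F, G}
  #3: {C, G}
  #4: {A, F}
  #5: {C, E, G}
  #6: {A, B, C, D, F, G}
No single site covers all 7 demand points.
But {#1, #6} covers everything, so the minimum is 2.

2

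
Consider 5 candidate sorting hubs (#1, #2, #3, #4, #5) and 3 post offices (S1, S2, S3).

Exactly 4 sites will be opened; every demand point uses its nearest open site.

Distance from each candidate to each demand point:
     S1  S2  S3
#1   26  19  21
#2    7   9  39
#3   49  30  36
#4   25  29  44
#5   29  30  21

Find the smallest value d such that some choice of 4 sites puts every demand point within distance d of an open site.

Open {#1, #2, #3, #4}.
  Farthest demand point is S3 at distance 21 (to #1); all others are ≤ 21.
With {#1, #2, #3, #5} the worst case is 21.
With {#1, #2, #4, #5} the worst case is 21.
No size-4 selection achieves below 21.

21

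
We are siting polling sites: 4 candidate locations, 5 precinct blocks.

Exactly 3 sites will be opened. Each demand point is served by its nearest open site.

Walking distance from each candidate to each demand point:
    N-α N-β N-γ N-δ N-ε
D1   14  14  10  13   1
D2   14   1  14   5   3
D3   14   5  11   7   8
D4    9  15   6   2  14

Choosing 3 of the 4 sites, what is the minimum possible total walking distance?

Open {D1, D2, D4}.
  N-α→D4 9, N-β→D2 1, N-γ→D4 6, N-δ→D4 2, N-ε→D1 1  ⇒ total 19.
Compare {D2, D3, D4}: total 21.
Compare {D1, D3, D4}: total 23.
No size-3 selection does better; minimum is 19.

19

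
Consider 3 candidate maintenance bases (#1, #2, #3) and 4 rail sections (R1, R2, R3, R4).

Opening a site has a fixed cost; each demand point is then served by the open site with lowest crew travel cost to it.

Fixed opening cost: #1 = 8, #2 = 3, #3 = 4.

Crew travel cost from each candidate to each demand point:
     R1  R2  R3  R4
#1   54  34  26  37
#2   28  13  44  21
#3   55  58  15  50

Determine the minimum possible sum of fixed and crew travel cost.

84

Open {#2, #3}: assign each demand point to its cheapest open site.
  R1→#2 28, R2→#2 13, R3→#3 15, R4→#2 21
  crew travel cost 77, fixed 7 → total 84.
Compare {#1, #2, #3}: crew travel cost 77 + fixed 15 = 92.
Compare {#1, #2}: crew travel cost 88 + fixed 11 = 99.
Compare {#2}: crew travel cost 106 + fixed 3 = 109.
All other subsets cost ≥ 92. Minimum total cost: 84.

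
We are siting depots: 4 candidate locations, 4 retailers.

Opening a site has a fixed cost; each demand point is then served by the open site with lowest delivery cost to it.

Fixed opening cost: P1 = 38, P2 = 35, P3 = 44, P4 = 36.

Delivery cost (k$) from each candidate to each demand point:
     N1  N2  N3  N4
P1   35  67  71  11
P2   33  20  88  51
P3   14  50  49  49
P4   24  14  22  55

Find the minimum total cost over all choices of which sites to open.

145

Open {P1, P4}: assign each demand point to its cheapest open site.
  N1→P4 24, N2→P4 14, N3→P4 22, N4→P1 11
  delivery cost 71, fixed 74 → total 145.
Compare {P4}: delivery cost 115 + fixed 36 = 151.
Compare {P3, P4}: delivery cost 99 + fixed 80 = 179.
Compare {P1, P3, P4}: delivery cost 61 + fixed 118 = 179.
All other subsets cost ≥ 151. Minimum total cost: 145.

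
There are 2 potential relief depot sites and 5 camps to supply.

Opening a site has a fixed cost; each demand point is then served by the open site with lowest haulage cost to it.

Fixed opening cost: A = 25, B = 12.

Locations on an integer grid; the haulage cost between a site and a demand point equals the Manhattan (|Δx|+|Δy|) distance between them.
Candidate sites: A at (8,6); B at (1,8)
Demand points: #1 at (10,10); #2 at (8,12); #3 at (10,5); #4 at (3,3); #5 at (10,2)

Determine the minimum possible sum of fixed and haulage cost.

Open {A}: assign each demand point to its cheapest open site.
  #1→A 6, #2→A 6, #3→A 3, #4→A 8, #5→A 6
  haulage cost 29, fixed 25 → total 54.
Compare {A, B}: haulage cost 28 + fixed 37 = 65.
Compare {B}: haulage cost 56 + fixed 12 = 68.

54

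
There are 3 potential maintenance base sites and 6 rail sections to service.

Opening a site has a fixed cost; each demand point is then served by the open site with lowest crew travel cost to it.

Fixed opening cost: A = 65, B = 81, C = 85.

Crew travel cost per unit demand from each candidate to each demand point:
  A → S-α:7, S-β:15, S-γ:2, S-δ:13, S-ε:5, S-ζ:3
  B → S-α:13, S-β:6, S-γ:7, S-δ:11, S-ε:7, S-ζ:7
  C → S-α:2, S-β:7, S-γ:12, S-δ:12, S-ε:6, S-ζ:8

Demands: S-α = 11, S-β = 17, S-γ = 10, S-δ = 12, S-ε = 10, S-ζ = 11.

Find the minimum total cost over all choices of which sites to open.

Open {A, C}: assign each demand point to its cheapest open site.
  S-α→C 11×2=22, S-β→C 17×7=119, S-γ→A 10×2=20, S-δ→C 12×12=144, S-ε→A 10×5=50, S-ζ→A 11×3=33
  crew travel cost 388, fixed 150 → total 538.
Compare {A, B}: crew travel cost 414 + fixed 146 = 560.
Compare {A, B, C}: crew travel cost 359 + fixed 231 = 590.
Compare {B, C}: crew travel cost 463 + fixed 166 = 629.
All other subsets cost ≥ 560. Minimum total cost: 538.

538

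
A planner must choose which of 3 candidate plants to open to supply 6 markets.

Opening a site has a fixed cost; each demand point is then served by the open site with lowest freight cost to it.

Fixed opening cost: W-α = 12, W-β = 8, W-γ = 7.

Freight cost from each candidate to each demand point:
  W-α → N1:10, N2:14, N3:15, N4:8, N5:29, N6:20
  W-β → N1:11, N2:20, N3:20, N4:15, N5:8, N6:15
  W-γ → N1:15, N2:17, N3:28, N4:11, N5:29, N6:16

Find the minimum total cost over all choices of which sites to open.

Open {W-α, W-β}: assign each demand point to its cheapest open site.
  N1→W-α 10, N2→W-α 14, N3→W-α 15, N4→W-α 8, N5→W-β 8, N6→W-β 15
  freight cost 70, fixed 20 → total 90.
Compare {W-β}: freight cost 89 + fixed 8 = 97.
Compare {W-β, W-γ}: freight cost 82 + fixed 15 = 97.
Compare {W-α, W-β, W-γ}: freight cost 70 + fixed 27 = 97.
All other subsets cost ≥ 97. Minimum total cost: 90.

90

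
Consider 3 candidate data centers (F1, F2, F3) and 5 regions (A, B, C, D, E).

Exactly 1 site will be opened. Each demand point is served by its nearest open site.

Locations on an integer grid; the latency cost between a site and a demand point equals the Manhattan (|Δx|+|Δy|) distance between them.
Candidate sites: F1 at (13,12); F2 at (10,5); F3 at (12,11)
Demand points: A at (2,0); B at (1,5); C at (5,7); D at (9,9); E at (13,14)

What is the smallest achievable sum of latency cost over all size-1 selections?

46

Open {F2}.
  A→F2 13, B→F2 9, C→F2 7, D→F2 5, E→F2 12  ⇒ total 46.
Compare {F3}: total 58.
Compare {F1}: total 64.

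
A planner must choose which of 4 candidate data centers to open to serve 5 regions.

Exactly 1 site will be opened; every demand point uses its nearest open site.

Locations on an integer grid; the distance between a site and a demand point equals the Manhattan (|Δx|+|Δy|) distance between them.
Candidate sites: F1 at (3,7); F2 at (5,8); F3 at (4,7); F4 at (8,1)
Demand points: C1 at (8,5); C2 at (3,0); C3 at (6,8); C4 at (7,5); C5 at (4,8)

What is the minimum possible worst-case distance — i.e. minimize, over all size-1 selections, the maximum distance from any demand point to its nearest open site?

Open {F1}.
  Farthest demand point is C1 at distance 7 (to F1); all others are ≤ 7.
With {F3} the worst case is 8.
With {F2} the worst case is 10.
No size-1 selection achieves below 7.

7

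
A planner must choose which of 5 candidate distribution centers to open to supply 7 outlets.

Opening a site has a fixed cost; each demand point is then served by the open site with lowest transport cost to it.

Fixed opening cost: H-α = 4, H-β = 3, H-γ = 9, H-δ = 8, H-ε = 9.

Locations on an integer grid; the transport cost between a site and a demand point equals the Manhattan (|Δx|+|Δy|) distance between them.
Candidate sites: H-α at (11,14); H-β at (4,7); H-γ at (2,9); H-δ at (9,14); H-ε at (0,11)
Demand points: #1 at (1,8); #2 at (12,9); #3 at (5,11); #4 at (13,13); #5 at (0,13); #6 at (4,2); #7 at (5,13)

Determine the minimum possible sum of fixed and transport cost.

47

Open {H-α, H-β}: assign each demand point to its cheapest open site.
  #1→H-β 4, #2→H-α 6, #3→H-β 5, #4→H-α 3, #5→H-β 10, #6→H-β 5, #7→H-α 7
  transport cost 40, fixed 7 → total 47.
Compare {H-α, H-β, H-ε}: transport cost 32 + fixed 16 = 48.
Compare {H-α, H-β, H-γ}: transport cost 34 + fixed 16 = 50.
Compare {H-α, H-γ}: transport cost 38 + fixed 13 = 51.
All other subsets cost ≥ 48. Minimum total cost: 47.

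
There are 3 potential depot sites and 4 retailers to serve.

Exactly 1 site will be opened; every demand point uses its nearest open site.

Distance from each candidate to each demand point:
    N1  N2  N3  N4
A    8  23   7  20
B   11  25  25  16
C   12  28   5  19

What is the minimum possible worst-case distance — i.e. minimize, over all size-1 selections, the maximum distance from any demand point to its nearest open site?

23

Open {A}.
  Farthest demand point is N2 at distance 23 (to A); all others are ≤ 23.
With {B} the worst case is 25.
With {C} the worst case is 28.
No size-1 selection achieves below 23.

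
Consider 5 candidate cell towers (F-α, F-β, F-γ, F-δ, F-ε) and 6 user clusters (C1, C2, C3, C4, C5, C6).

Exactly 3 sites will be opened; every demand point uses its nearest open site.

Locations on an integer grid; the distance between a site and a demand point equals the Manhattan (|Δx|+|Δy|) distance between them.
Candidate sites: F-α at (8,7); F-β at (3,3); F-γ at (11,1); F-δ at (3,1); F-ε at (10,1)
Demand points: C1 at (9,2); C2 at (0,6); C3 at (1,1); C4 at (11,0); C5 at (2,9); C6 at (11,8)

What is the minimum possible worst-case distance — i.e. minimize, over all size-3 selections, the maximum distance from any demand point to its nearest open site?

7

Open {F-α, F-β, F-γ}.
  Farthest demand point is C5 at distance 7 (to F-β); all others are ≤ 7.
With {F-α, F-β, F-ε} the worst case is 7.
With {F-β, F-γ, F-δ} the worst case is 7.
No size-3 selection achieves below 7.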